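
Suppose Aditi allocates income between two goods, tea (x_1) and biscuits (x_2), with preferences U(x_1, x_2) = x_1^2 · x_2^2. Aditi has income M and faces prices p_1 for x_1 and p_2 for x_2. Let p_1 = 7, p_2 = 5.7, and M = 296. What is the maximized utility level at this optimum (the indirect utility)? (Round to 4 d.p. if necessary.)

V = 301370.7301

The MRS is x_2/x_1. Set MRS = p_1/p_2.
So 2·p_2·x_2 = 2·p_1·x_1; combined with the budget, a share 0.5 of income goes to x_1.
Demand: x_1*(p_1,p_2,M) = 0.5·M/p_1 and x_2* = 0.5·M/p_2.
At p_1=7, p_2=5.7, M=296: x_1* = 0.5·296/7 = 21.1429, x_2* = 25.9649.
Utility at the optimum: U(21.1429, 25.9649) = 301370.7301.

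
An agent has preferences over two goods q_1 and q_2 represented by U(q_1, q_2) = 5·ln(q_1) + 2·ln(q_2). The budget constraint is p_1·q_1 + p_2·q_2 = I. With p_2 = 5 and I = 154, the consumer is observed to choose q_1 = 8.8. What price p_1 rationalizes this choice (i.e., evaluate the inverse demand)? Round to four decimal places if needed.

p_1 = 12.5

Tangency: MRS = (5/2)·q_2/q_1 = p_1/p_2.
Rearranging, p_2·q_2 = (2/5)·p_1·q_1. Substituting into the budget gives p_1·q_1·(1 + (2/5)) = I.
Demand: q_1*(p_1,p_2,I) = 5/7·I/p_1 and q_2* = 2/7·I/p_2.
Set q_1* = 8.8 in the demand function and solve for p_1: p_1 = 12.5.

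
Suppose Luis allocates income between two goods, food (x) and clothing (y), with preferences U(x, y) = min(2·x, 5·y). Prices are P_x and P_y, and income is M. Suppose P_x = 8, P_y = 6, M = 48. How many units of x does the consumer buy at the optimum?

x* = 4.6154

With perfect complements, no substitution: consume in ratio x:y = 5:2.
Budget: P_x·x + P_y·(2/5)·x = M, so (5·P_x + 2·P_y)·x = 5·M.
Demand: x*(P_x,P_y,M) = 5·M/(5·P_x + 2·P_y), y* = 2·M/(5·P_x + 2·P_y).
Here 5·8 + 2·6 = 52, giving x* = 4.6154.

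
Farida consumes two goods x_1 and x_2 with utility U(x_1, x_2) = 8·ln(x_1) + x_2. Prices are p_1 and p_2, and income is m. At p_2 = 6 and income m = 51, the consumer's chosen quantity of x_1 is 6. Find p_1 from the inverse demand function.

p_1 = 8

MU_x_1 = 8/x_1, MU_x_2 = 1. Tangency: 8/x_1 = p_1/p_2.
So x_1*(p_1,p_2) = 8·p_2/p_1, independent of income; and x_2* = (m − 8·p_2)/p_2.
Set x_1* = 6 in the demand function and solve for p_1: p_1 = 8.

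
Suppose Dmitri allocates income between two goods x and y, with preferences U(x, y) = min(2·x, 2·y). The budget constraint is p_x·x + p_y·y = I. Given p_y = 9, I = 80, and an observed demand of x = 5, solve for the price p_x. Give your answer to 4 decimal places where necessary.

Leontief preferences: the optimum is at the kink where x/2 = y/2, i.e. y = x.
Budget: p_x·x + p_y·x = I, so (2·p_x + 2·p_y)·x = 2·I.
Demand: x*(p_x,p_y,I) = 2·I/(2·p_x + 2·p_y), y* = 2·I/(2·p_x + 2·p_y).
Set x* = 5 in the demand function and solve for p_x: p_x = 7.

p_x = 7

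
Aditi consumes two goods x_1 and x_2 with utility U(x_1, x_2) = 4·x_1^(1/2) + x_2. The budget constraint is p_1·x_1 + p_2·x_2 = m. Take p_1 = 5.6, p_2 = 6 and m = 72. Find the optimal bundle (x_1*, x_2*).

x_1* = 4.5918, x_2* = 7.7143

Set MRS = p_1/p_2: 2·x_1^(−1/2) = p_1/p_2.
Solve: √x_1 = 2·p_2/p_1, so x_1*(p_1,p_2) = (2·p_2/p_1)², and x_2* = (m − p_1·x_1*)/p_2.
Plugging in: x_1* = (2·6/5.6)² = 4.5918, x_2* = 7.7143.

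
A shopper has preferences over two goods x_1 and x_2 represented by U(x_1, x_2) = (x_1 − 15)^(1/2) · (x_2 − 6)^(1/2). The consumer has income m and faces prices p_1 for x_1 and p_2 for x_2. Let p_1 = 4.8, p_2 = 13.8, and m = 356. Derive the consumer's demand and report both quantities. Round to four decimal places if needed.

MRS = (x_2−6)/(x_1−15). Tangency with p_1/p_2 gives x_2−6 = (p_1/p_2)·(x_1−15).
Substituting into the budget: x_1* = 15 + 0.5·(m − 15·p_1 − 6·p_2)/p_1, and x_2* = 6 + 0.5·(…)/p_2.
Discretionary income = 356 − 15·4.8 − 6·13.8 = 201.2; x_1* = 15 + 0.5·201.2/4.8 = 35.9583; x_2* = 6 + 0.5·201.2/13.8 = 13.2899.

x_1* = 35.9583, x_2* = 13.2899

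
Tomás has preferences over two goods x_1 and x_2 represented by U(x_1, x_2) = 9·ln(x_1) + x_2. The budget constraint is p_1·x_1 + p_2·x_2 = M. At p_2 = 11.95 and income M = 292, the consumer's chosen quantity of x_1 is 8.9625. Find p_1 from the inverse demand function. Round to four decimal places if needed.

MU_x_1 = 9/x_1, MU_x_2 = 1. Tangency: 9/x_1 = p_1/p_2.
So x_1*(p_1,p_2) = 9·p_2/p_1, independent of income; and x_2* = (M − 9·p_2)/p_2.
Set x_1* = 8.9625 in the demand function and solve for p_1: p_1 = 12.

p_1 = 12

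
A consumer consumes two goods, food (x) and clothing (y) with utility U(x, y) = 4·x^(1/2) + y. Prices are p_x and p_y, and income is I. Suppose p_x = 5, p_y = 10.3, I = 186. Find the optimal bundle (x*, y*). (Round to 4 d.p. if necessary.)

Utility is quasi-linear in y; the FOC for x is 2/√x = p_x/p_y.
Thus x* = (2·p_y/p_x)² — independent of I — with the rest of income spent on y.
Plugging in: x* = (2·10.3/5)² = 16.9744, y* = 9.8183.

x* = 16.9744, y* = 9.8183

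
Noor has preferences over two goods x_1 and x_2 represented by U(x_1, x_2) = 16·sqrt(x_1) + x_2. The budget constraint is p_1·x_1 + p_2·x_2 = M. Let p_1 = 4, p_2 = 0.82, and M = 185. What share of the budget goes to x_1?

Utility is quasi-linear in x_2; the FOC for x_1 is 8/√x_1 = p_1/p_2.
Thus x_1* = (8·p_2/p_1)² — independent of M — with the rest of income spent on x_2.
Plugging in: x_1* = (8·0.82/4)² = 2.6896, x_2* = 212.4898.
Expenditure on x_1: 4·2.6896 = 10.7584; share = 0.0582.

share on x_1 = 0.0582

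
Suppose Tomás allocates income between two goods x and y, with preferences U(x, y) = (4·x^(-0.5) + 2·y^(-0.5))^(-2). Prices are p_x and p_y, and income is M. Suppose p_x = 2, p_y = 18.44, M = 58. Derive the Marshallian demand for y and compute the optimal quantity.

y* = 1.7901

MRS = MU_x/MU_y = 2·(y/x)^(1.5). Set equal to p_x/p_y.
Hence y/x = ((1/2)·p_x/p_y)^(1/(1.5)), i.e. raised to the 2/3 power.
Substitute y = (y/x)·x into the budget: x* = M/(p_x + p_y·(y/x)).
Numerically y/x = 0.143271, so x* = 58/(2 + 18.44·0.143271) = 12.4948 and y* = 0.143271·12.4948 = 1.7901.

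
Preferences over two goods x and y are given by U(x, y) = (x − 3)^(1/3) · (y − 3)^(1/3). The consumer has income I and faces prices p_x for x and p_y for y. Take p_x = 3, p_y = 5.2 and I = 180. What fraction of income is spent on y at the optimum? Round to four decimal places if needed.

share on y = 0.5183

Let x' = x−3, y' = y−3. MRS = y'/x' = p_x/p_y.
After buying the subsistence bundle (3, 3), a share 0.5 of the remaining income goes to x: x* = 3 + 0.5·(I − 3p_x − 3p_y)/p_x.
Discretionary income = 180 − 3·3 − 3·5.2 = 155.4; x* = 3 + 0.5·155.4/3 = 28.9; y* = 3 + 0.5·155.4/5.2 = 17.9423.
Expenditure on y: 5.2·17.9423 = 93.3; share = 0.5183.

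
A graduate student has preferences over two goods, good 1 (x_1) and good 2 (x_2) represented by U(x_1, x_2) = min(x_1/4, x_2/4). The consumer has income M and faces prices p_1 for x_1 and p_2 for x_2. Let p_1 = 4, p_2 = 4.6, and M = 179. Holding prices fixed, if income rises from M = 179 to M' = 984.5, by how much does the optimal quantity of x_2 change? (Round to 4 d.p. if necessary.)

Δx_2* = 93.6628

With perfect complements, no substitution: consume in ratio x_1:x_2 = 4:4.
Budget: p_1·x_1 + p_2·x_1 = M, so (4·p_1 + 4·p_2)·x_1 = 4·M.
Demand: x_1*(p_1,p_2,M) = 4·M/(4·p_1 + 4·p_2), x_2* = 4·M/(4·p_1 + 4·p_2).
Here 4·4 + 4·4.6 = 34.4, giving x_2* = 20.814.
At M' = 984.5: x_2* = 114.4767. Change: 114.4767 − 20.814 = 93.6628.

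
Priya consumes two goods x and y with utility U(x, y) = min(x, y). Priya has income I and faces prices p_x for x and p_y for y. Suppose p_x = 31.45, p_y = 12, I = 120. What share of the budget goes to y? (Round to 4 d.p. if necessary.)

With perfect complements, no substitution: consume in ratio x:y = 1:1.
Budget: p_x·x + p_y·x = I, so (p_x + p_y)·x = I.
Demand: x*(p_x,p_y,I) = I/(p_x + p_y), y* = I/(p_x + p_y).
Here 31.45 + 12 = 43.45, giving x* = 2.7618 and y* = 2.7618.
Expenditure on y: 12·2.7618 = 33.1415; share = 0.2762.

share on y = 0.2762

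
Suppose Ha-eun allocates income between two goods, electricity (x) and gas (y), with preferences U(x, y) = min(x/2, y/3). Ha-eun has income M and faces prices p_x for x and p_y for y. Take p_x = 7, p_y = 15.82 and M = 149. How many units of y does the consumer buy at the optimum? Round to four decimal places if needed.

y* = 7.273

Here 2·7 + 3·15.82 = 61.46, giving y* = 7.273.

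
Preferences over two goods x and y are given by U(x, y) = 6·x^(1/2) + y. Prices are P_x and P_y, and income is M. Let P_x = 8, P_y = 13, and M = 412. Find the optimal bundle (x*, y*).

x* = 23.7656, y* = 17.0673

Utility is quasi-linear in y; the FOC for x is 3/√x = P_x/P_y.
Solve: √x = 3·P_y/P_x, so x*(P_x,P_y) = (3·P_y/P_x)², and y* = (M − P_x·x*)/P_y.
Plugging in: x* = (3·13/8)² = 23.7656, y* = 17.0673.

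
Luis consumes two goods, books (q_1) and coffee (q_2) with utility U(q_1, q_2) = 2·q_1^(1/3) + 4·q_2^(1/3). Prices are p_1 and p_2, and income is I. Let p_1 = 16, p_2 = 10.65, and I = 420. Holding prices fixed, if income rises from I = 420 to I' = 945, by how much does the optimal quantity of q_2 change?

MRS = MU_q_1/MU_q_2 = (1/2)·(q_2/q_1)^(2/3). Set equal to p_1/p_2.
Solve for the ratio: q_2/q_1 = [2·p_1/p_2]^(1.5).
With the ratio pinned down, the budget gives q_1* = I/(p_1 + p_2·(q_2/q_1)) and q_2* = (q_2/q_1)·q_1*.
Numerically q_2/q_1 = 5.208355, so q_1* = 420/(16 + 10.65·5.208355) = 5.8767 and q_2* = 5.208355·5.8767 = 30.6078.
At I' = 945: q_2* = 68.8676. Change: 68.8676 − 30.6078 = 38.2598.

Δq_2* = 38.2598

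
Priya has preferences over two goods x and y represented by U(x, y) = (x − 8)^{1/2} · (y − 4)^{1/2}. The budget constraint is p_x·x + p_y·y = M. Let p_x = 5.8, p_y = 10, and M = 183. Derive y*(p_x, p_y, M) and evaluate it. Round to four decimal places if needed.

This is Cobb-Douglas in (x−8, y−4): tangency gives 0.5·p_y·(y−4) = 0.5·p_x·(x−8).
After buying the subsistence bundle (8, 4), a share 0.5 of the remaining income goes to x: x* = 8 + 0.5·(M − 8p_x − 4p_y)/p_x.
Discretionary income = 183 − 8·5.8 − 4·10 = 96.6; y* = 4 + 0.5·96.6/10 = 8.83.

y* = 8.83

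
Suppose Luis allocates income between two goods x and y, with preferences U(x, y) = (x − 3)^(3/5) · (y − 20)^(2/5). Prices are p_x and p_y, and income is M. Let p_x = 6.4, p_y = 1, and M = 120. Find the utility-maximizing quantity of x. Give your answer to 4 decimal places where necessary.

x* = 10.575

This is Cobb-Douglas in (x−3, y−20): tangency gives 0.6·p_y·(y−20) = 0.4·p_x·(x−3).
After buying the subsistence bundle (3, 20), a share 0.6 of the remaining income goes to x: x* = 3 + 0.6·(M − 3p_x − 20p_y)/p_x.
Discretionary income = 120 − 3·6.4 − 20·1 = 80.8; x* = 3 + 0.6·80.8/6.4 = 10.575.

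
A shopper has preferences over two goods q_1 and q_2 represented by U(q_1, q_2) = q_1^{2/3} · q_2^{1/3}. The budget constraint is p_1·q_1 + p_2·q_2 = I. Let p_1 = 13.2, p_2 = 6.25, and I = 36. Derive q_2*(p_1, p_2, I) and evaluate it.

q_2* = 1.92

Tangency: MRS = 2·q_2/q_1 = p_1/p_2.
Rearranging, p_2·q_2 = (1/2)·p_1·q_1. Substituting into the budget gives p_1·q_1·(1 + (1/2)) = I.
Demand: q_1*(p_1,p_2,I) = 2/3·I/p_1 and q_2* = 1/3·I/p_2.
At p_1=13.2, p_2=6.25, I=36: q_2* = 1/3·36/6.25 = 1.92.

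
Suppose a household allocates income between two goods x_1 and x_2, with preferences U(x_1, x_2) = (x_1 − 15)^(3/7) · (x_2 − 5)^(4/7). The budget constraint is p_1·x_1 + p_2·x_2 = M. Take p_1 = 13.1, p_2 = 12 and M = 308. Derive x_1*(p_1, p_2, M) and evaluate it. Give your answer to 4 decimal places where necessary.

This is Cobb-Douglas in (x_1−15, x_2−5): tangency gives 3/7·p_2·(x_2−5) = 4/7·p_1·(x_1−15).
Substituting into the budget: x_1* = 15 + 3/7·(M − 15·p_1 − 5·p_2)/p_1, and x_2* = 5 + 4/7·(…)/p_2.
Discretionary income = 308 − 15·13.1 − 5·12 = 51.5; x_1* = 15 + 3/7·51.5/13.1 = 16.6848.

x_1* = 16.6848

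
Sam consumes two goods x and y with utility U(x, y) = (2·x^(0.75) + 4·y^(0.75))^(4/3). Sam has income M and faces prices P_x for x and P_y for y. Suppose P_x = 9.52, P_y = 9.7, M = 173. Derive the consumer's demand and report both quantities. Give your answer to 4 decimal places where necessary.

With the ratio pinned down, the budget gives x* = M/(P_x + P_y·(y/x)) and y* = (y/x)·x*.
Numerically y/x = 14.845022, so x* = 173/(9.52 + 9.7·14.845022) = 1.1269 and y* = 14.845022·1.1269 = 16.7291.

x* = 1.1269, y* = 16.7291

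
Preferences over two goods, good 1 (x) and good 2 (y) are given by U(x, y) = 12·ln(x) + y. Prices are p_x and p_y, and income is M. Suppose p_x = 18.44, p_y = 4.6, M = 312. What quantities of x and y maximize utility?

Set MRS = p_x/p_y: (12/x)/1 = p_x/p_y.
So x*(p_x,p_y) = 12·p_y/p_x, independent of income; and y* = (M − 12·p_y)/p_y.
At the given prices: x* = 12·4.6/18.44 = 2.9935, and y* = 55.8261.

x* = 2.9935, y* = 55.8261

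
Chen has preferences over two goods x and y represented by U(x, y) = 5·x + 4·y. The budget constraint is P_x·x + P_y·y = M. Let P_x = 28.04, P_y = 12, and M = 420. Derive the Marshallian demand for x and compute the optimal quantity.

Perfect substitutes: compare marginal utility per dollar. 5/P_x vs 4/P_y → 0.1783 vs 0.3333.
y gives more utility per dollar, so spend all income on y: y* = M/P_y, x* = 0.
Numerically: x* = 0, y* = 35.

x* = 0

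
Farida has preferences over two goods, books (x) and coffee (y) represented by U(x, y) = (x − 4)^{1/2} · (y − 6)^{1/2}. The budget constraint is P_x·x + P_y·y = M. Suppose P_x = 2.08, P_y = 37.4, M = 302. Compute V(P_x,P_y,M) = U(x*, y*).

This is Cobb-Douglas in (x−4, y−6): tangency gives 0.5·P_y·(y−6) = 0.5·P_x·(x−4).
After buying the subsistence bundle (4, 6), a share 0.5 of the remaining income goes to x: x* = 4 + 0.5·(M − 4P_x − 6P_y)/P_x.
Discretionary income = 302 − 4·2.08 − 6·37.4 = 69.28; x* = 4 + 0.5·69.28/2.08 = 20.6538; y* = 6 + 0.5·69.28/37.4 = 6.9262.
Utility at the optimum: U(20.6538, 6.9262) = 3.9274.

V = 3.9274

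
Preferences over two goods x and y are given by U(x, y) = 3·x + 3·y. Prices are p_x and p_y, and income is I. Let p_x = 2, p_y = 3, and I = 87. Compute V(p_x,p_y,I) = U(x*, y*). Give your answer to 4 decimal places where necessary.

V = 130.5

Perfect substitutes: compare marginal utility per dollar. 3/p_x vs 3/p_y → 1.5 vs 1.
x gives more utility per dollar, so spend all income on x: x* = I/p_x, y* = 0.
Numerically: x* = 43.5, y* = 0.
Utility at the optimum: U(43.5, 0) = 130.5.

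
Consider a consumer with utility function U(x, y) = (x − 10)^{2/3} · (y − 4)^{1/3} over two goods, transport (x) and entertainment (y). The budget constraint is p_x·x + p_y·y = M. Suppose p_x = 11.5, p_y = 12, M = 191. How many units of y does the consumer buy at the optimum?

Let x' = x−10, y' = y−4. MRS = 2·y'/x' = p_x/p_y.
Substituting into the budget: x* = 10 + 2/3·(M − 10·p_x − 4·p_y)/p_x, and y* = 4 + 1/3·(…)/p_y.
Discretionary income = 191 − 10·11.5 − 4·12 = 28; y* = 4 + 1/3·28/12 = 4.7778.

y* = 4.7778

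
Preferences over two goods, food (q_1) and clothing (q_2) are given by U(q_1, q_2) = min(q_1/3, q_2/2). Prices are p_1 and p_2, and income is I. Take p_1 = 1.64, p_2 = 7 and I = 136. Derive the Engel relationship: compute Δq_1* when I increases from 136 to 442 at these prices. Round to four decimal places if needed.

Δq_1* = 48.5201

Demand: q_1*(p_1,p_2,I) = 3·I/(3·p_1 + 2·p_2), q_2* = 2·I/(3·p_1 + 2·p_2).
Here 3·1.64 + 2·7 = 18.92, giving q_1* = 21.5645.
At I' = 442: q_1* = 70.0846. Change: 70.0846 − 21.5645 = 48.5201.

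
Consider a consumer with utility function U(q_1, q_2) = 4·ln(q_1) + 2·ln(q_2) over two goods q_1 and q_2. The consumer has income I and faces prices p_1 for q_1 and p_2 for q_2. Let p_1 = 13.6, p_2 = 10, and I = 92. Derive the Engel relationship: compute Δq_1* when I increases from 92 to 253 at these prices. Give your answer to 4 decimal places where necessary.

At p_1=13.6, p_2=10, I=92: q_1* = 2/3·92/13.6 = 4.5098.
At I' = 253: q_1* = 12.402. Change: 12.402 − 4.5098 = 7.8922.

Δq_1* = 7.8922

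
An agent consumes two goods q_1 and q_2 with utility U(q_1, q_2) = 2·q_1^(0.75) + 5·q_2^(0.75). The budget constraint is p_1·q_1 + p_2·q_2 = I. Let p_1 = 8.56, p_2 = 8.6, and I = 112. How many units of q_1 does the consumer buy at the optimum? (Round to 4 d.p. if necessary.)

q_1* = 0.3311

Substitute q_2 = (q_2/q_1)·q_1 into the budget: q_1* = I/(p_1 + p_2·(q_2/q_1)).
Numerically q_2/q_1 = 38.34081, so q_1* = 112/(8.56 + 8.6·38.34081) = 0.3311.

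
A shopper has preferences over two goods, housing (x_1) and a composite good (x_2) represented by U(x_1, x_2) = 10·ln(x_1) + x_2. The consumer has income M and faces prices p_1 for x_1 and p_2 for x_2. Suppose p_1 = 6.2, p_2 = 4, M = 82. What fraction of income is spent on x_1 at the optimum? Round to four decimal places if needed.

Set MRS = p_1/p_2: (10/x_1)/1 = p_1/p_2.
So x_1*(p_1,p_2) = 10·p_2/p_1, independent of income; and x_2* = (M − 10·p_2)/p_2.
At the given prices: x_1* = 10·4/6.2 = 6.4516, and x_2* = 10.5.
Expenditure on x_1: 6.2·6.4516 = 40; share = 0.4878.

share on x_1 = 0.4878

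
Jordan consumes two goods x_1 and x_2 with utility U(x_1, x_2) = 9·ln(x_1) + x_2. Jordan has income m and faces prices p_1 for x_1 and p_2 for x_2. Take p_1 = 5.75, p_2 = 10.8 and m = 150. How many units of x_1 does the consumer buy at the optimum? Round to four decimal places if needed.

Set MRS = p_1/p_2: (9/x_1)/1 = p_1/p_2.
So x_1*(p_1,p_2) = 9·p_2/p_1, independent of income; and x_2* = (m − 9·p_2)/p_2.
At the given prices: x_1* = 9·10.8/5.75 = 16.9043.

x_1* = 16.9043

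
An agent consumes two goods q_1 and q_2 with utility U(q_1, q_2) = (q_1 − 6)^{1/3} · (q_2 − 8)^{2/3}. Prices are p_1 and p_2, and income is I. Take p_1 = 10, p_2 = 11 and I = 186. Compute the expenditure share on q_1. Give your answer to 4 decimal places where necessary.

MRS = (1/2)·(q_2−8)/(q_1−6). Tangency with p_1/p_2 gives q_2−8 = 2·(p_1/p_2)·(q_1−6).
After buying the subsistence bundle (6, 8), a share 1/3 of the remaining income goes to q_1: q_1* = 6 + 1/3·(I − 6p_1 − 8p_2)/p_1.
Discretionary income = 186 − 6·10 − 8·11 = 38; q_1* = 6 + 1/3·38/10 = 7.2667; q_2* = 8 + 2/3·38/11 = 10.303.
Expenditure on q_1: 10·7.2667 = 72.6667; share = 0.3907.

share on q_1 = 0.3907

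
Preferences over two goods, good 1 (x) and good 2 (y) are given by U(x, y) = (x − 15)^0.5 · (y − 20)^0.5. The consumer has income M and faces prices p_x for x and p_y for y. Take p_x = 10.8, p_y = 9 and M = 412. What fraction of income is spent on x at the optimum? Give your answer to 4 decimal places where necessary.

share on x = 0.4782

Let x' = x−15, y' = y−20. MRS = y'/x' = p_x/p_y.
Substituting into the budget: x* = 15 + 0.5·(M − 15·p_x − 20·p_y)/p_x, and y* = 20 + 0.5·(…)/p_y.
Discretionary income = 412 − 15·10.8 − 20·9 = 70; x* = 15 + 0.5·70/10.8 = 18.2407; y* = 20 + 0.5·70/9 = 23.8889.
Expenditure on x: 10.8·18.2407 = 197; share = 0.4782.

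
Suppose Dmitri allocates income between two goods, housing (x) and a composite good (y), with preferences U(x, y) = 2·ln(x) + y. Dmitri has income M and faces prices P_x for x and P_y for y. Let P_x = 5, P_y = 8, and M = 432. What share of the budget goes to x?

MU_x = 2/x, MU_y = 1. Tangency: 2/x = P_x/P_y.
So x*(P_x,P_y) = 2·P_y/P_x, independent of income; and y* = (M − 2·P_y)/P_y.
At the given prices: x* = 2·8/5 = 3.2, and y* = 52.
Expenditure on x: 5·3.2 = 16; share = 0.037.

share on x = 0.037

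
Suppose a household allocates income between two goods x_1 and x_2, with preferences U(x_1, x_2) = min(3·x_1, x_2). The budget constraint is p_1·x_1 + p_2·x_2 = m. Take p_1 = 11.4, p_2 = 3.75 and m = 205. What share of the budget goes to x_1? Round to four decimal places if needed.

Leontief preferences: the optimum is at the kink where x_1/1 = x_2/3, i.e. x_2 = 3·x_1.
Budget: p_1·x_1 + p_2·3·x_1 = m, so (p_1 + 3·p_2)·x_1 = m.
Demand: x_1*(p_1,p_2,m) = m/(p_1 + 3·p_2), x_2* = 3·m/(p_1 + 3·p_2).
Here 11.4 + 3·3.75 = 22.65, giving x_1* = 9.0508 and x_2* = 27.1523.
Expenditure on x_1: 11.4·9.0508 = 103.1788; share = 0.5033.

share on x_1 = 0.5033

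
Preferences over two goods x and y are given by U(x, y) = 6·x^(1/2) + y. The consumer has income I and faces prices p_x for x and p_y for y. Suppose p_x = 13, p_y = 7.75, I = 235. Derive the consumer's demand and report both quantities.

x* = 3.1986, y* = 24.9572

Utility is quasi-linear in y; the FOC for x is 3/√x = p_x/p_y.
Solve: √x = 3·p_y/p_x, so x*(p_x,p_y) = (3·p_y/p_x)², and y* = (I − p_x·x*)/p_y.
Plugging in: x* = (3·7.75/13)² = 3.1986, y* = 24.9572.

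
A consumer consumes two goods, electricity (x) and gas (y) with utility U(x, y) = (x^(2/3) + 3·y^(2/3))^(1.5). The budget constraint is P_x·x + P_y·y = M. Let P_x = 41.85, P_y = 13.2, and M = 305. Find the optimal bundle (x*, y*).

MU_x ∝ x^(-1/3), MU_y ∝ 3·y^(-1/3), so MRS = (1/3)·(y/x)^(1/3) = P_x/P_y.
Hence y/x = (3·P_x/P_y)^(1/(1/3)), i.e. raised to the 3 power.
With the ratio pinned down, the budget gives x* = M/(P_x + P_y·(y/x)) and y* = (y/x)·x*.
Numerically y/x = 860.455386, so x* = 305/(41.85 + 13.2·860.455386) = 0.0268 and y* = 860.455386·0.0268 = 23.0212.

x* = 0.0268, y* = 23.0212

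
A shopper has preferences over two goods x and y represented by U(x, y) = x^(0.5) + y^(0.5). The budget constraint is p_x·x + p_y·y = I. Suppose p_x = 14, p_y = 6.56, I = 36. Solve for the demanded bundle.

MRS = MU_x/MU_y = (y/x)^(0.5). Set equal to p_x/p_y.
Hence y/x = (p_x/p_y)^(1/(0.5)), i.e. raised to the 2 power.
Substitute y = (y/x)·x into the budget: x* = I/(p_x + p_y·(y/x)).
Numerically y/x = 4.554581, so x* = 36/(14 + 6.56·4.554581) = 0.8205 and y* = 4.554581·0.8205 = 3.7368.

x* = 0.8205, y* = 3.7368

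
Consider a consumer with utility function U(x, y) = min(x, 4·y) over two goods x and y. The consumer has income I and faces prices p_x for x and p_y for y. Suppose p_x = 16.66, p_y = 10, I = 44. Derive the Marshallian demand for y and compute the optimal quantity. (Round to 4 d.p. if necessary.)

With perfect complements, no substitution: consume in ratio x:y = 4:1.
Budget: p_x·x + p_y·(1/4)·x = I, so (4·p_x + p_y)·x = 4·I.
Demand: x*(p_x,p_y,I) = 4·I/(4·p_x + p_y), y* = I/(4·p_x + p_y).
Here 4·16.66 + 10 = 76.64, giving y* = 0.5741.

y* = 0.5741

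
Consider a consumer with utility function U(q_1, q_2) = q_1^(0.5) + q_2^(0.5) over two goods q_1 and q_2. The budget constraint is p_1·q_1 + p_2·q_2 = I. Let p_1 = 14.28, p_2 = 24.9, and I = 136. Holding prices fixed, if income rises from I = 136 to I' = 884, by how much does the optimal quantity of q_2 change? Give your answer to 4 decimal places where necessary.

With the ratio pinned down, the budget gives q_1* = I/(p_1 + p_2·(q_2/q_1)) and q_2* = (q_2/q_1)·q_1*.
Numerically q_2/q_1 = 0.328895, so q_1* = 136/(14.28 + 24.9·0.328895) = 6.0527 and q_2* = 0.328895·6.0527 = 1.9907.
At I' = 884: q_2* = 12.9395. Change: 12.9395 − 1.9907 = 10.9488.

Δq_2* = 10.9488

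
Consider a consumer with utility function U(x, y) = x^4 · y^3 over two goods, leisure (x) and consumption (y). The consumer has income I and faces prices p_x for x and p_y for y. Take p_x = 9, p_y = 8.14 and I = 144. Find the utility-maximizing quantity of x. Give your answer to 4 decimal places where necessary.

Demand: x*(p_x,p_y,I) = 4/7·I/p_x and y* = 3/7·I/p_y.
At p_x=9, p_y=8.14, I=144: x* = 4/7·144/9 = 9.1429.

x* = 9.1429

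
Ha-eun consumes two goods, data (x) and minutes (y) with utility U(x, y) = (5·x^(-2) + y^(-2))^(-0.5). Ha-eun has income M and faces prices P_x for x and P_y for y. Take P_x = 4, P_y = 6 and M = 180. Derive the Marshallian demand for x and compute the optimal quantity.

MRS = MU_x/MU_y = 5·(y/x)^(3). Set equal to P_x/P_y.
Hence y/x = ((1/5)·P_x/P_y)^(1/(3)), i.e. raised to the 1/3 power.
Substitute y = (y/x)·x into the budget: x* = M/(P_x + P_y·(y/x)).
Numerically y/x = 0.510873, so x* = 180/(4 + 6·0.510873) = 25.4768.

x* = 25.4768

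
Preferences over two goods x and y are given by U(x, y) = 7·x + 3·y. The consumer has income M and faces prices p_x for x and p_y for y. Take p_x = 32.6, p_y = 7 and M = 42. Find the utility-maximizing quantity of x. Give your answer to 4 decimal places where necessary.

x* = 0

y gives more utility per dollar, so spend all income on y: y* = M/p_y, x* = 0.
Numerically: x* = 0, y* = 6.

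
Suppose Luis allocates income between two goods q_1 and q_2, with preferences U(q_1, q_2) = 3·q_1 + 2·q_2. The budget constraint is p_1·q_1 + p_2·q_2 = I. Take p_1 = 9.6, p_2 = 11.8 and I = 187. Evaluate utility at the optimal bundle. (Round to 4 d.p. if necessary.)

V = 58.4375

q_1 gives more utility per dollar, so spend all income on q_1: q_1* = I/p_1, q_2* = 0.
Numerically: q_1* = 19.4792, q_2* = 0.
Utility at the optimum: U(19.4792, 0) = 58.4375.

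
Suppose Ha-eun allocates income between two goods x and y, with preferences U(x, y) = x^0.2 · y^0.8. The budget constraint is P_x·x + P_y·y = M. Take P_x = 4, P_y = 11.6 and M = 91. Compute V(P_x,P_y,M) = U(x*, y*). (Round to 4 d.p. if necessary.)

MU_x/MU_y = (0.2·y)/(0.8·x); tangency sets this equal to P_x/P_y.
So 0.2·P_y·y = 0.8·P_x·x; combined with the budget, a share 0.2 of income goes to x.
Demand: x*(P_x,P_y,M) = 0.2·M/P_x and y* = 0.8·M/P_y.
At P_x=4, P_y=11.6, M=91: x* = 0.2·91/4 = 4.55, y* = 6.2759.
Utility at the optimum: U(4.55, 6.2759) = 5.8849.

V = 5.8849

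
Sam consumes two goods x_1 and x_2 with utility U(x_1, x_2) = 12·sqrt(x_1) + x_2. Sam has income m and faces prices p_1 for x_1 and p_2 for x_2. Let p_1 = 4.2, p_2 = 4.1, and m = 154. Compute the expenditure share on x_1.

share on x_1 = 0.9356

MU_x_1 = 6/√x_1, MU_x_2 = 1. Tangency: 6/√x_1 = p_1/p_2.
Thus x_1* = (6·p_2/p_1)² — independent of m — with the rest of income spent on x_2.
Plugging in: x_1* = (6·4.1/4.2)² = 34.3061, x_2* = 2.4181.
Expenditure on x_1: 4.2·34.3061 = 144.0857; share = 0.9356.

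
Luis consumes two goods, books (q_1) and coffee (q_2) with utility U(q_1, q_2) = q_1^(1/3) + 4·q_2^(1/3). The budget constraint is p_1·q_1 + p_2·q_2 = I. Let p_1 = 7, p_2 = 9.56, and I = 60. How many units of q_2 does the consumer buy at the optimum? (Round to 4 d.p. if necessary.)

From the CES first-order condition, (1/4)·(q_2/q_1)^(2/3) = p_1/p_2.
Hence q_2/q_1 = (4·p_1/p_2)^(1/(2/3)), i.e. raised to the 1.5 power.
Substitute q_2 = (q_2/q_1)·q_1 into the budget: q_1* = I/(p_1 + p_2·(q_2/q_1)).
Numerically q_2/q_1 = 5.012452, so q_1* = 60/(7 + 9.56·5.012452) = 1.0925 and q_2* = 5.012452·1.0925 = 5.4762.

q_2* = 5.4762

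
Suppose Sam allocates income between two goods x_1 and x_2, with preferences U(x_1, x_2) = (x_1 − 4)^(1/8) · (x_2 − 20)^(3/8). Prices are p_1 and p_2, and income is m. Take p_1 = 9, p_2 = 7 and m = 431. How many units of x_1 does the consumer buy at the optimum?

This is Cobb-Douglas in (x_1−4, x_2−20): tangency gives 0.125·p_2·(x_2−20) = 0.375·p_1·(x_1−4).
After buying the subsistence bundle (4, 20), a share 0.25 of the remaining income goes to x_1: x_1* = 4 + 0.25·(m − 4p_1 − 20p_2)/p_1.
Discretionary income = 431 − 4·9 − 20·7 = 255; x_1* = 4 + 0.25·255/9 = 11.0833.

x_1* = 11.0833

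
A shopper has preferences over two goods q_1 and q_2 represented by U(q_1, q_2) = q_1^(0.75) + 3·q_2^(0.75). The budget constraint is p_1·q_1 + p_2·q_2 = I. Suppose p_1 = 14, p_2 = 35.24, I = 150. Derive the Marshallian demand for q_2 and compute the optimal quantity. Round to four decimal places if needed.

q_2* = 3.5563

Numerically q_2/q_1 = 2.017686, so q_1* = 150/(14 + 35.24·2.017686) = 1.7626 and q_2* = 2.017686·1.7626 = 3.5563.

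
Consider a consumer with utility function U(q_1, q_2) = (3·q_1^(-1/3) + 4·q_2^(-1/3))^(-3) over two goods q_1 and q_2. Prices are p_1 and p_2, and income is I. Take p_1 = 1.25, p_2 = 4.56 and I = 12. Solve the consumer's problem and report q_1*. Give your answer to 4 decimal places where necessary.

Substitute q_2 = (q_2/q_1)·q_1 into the budget: q_1* = I/(p_1 + p_2·(q_2/q_1)).
Numerically q_2/q_1 = 0.47007, so q_1* = 12/(1.25 + 4.56·0.47007) = 3.5362.

q_1* = 3.5362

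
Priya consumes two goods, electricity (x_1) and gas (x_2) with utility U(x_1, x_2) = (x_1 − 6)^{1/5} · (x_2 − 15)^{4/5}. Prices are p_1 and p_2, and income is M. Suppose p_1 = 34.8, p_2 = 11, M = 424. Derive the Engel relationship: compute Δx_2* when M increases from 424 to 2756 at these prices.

Let x_1' = x_1−6, x_2' = x_2−15. MRS = (1/4)·x_2'/x_1' = p_1/p_2.
After buying the subsistence bundle (6, 15), a share 0.2 of the remaining income goes to x_1: x_1* = 6 + 0.2·(M − 6p_1 − 15p_2)/p_1.
Discretionary income = 424 − 6·34.8 − 15·11 = 50.2; x_2* = 15 + 0.8·50.2/11 = 18.6509.
At M' = 2756: x_2* = 188.2509. Change: 188.2509 − 18.6509 = 169.6.

Δx_2* = 169.6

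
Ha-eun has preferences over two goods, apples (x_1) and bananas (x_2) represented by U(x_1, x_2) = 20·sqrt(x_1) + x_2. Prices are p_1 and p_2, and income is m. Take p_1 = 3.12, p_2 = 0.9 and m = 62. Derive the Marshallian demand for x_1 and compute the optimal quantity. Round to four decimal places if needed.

Thus x_1* = (10·p_2/p_1)² — independent of m — with the rest of income spent on x_2.
Plugging in: x_1* = (10·0.9/3.12)² = 8.321.

x_1* = 8.321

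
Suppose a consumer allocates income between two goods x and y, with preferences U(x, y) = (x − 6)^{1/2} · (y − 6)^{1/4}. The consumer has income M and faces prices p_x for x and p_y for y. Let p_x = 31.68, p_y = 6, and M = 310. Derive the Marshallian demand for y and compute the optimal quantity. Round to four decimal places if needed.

Let x' = x−6, y' = y−6. MRS = 2·y'/x' = p_x/p_y.
After buying the subsistence bundle (6, 6), a share 2/3 of the remaining income goes to x: x* = 6 + 2/3·(M − 6p_x − 6p_y)/p_x.
Discretionary income = 310 − 6·31.68 − 6·6 = 83.92; y* = 6 + 1/3·83.92/6 = 10.6622.

y* = 10.6622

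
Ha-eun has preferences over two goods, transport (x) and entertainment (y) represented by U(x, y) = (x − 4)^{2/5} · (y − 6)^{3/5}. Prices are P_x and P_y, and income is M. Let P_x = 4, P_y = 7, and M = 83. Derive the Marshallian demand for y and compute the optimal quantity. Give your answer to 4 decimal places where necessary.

Let x' = x−4, y' = y−6. MRS = (2/3)·y'/x' = P_x/P_y.
After buying the subsistence bundle (4, 6), a share 0.4 of the remaining income goes to x: x* = 4 + 0.4·(M − 4P_x − 6P_y)/P_x.
Discretionary income = 83 − 4·4 − 6·7 = 25; y* = 6 + 0.6·25/7 = 8.1429.

y* = 8.1429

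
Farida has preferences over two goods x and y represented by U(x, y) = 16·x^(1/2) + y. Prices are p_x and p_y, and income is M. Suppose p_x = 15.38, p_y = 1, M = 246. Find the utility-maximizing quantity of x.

Set MRS = p_x/p_y: 8·x^(−1/2) = p_x/p_y.
Thus x* = (8·p_y/p_x)² — independent of M — with the rest of income spent on y.
Plugging in: x* = (8·1/15.38)² = 0.2706.

x* = 0.2706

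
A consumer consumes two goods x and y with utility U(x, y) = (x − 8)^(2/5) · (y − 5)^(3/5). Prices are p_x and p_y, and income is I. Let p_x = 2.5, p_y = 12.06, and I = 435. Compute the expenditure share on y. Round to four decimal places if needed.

share on y = 0.6279

Let x' = x−8, y' = y−5. MRS = (2/3)·y'/x' = p_x/p_y.
After buying the subsistence bundle (8, 5), a share 0.4 of the remaining income goes to x: x* = 8 + 0.4·(I − 8p_x − 5p_y)/p_x.
Discretionary income = 435 − 8·2.5 − 5·12.06 = 354.7; x* = 8 + 0.4·354.7/2.5 = 64.752; y* = 5 + 0.6·354.7/12.06 = 22.6468.
Expenditure on y: 12.06·22.6468 = 273.12; share = 0.6279.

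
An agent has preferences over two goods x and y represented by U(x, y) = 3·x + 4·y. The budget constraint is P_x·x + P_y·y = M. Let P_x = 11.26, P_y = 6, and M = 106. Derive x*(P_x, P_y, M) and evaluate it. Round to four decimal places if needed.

x* = 0

y gives more utility per dollar, so spend all income on y: y* = M/P_y, x* = 0.
Numerically: x* = 0, y* = 17.6667.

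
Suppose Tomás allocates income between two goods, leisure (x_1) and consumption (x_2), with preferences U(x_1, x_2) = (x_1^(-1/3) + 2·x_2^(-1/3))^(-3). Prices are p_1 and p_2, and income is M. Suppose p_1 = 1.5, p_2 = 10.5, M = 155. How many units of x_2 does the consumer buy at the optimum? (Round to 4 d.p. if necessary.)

MRS = MU_x_1/MU_x_2 = (1/2)·(x_2/x_1)^(4/3). Set equal to p_1/p_2.
Hence x_2/x_1 = (2·p_1/p_2)^(1/(4/3)), i.e. raised to the 0.75 power.
Substitute x_2 = (x_2/x_1)·x_1 into the budget: x_1* = M/(p_1 + p_2·(x_2/x_1)).
Numerically x_2/x_1 = 0.390795, so x_1* = 155/(1.5 + 10.5·0.390795) = 27.662 and x_2* = 0.390795·27.662 = 10.8102.

x_2* = 10.8102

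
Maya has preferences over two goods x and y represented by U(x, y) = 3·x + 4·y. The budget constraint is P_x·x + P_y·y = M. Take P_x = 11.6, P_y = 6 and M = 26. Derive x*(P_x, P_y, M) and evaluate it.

x* = 0

Numerically: x* = 0, y* = 4.3333.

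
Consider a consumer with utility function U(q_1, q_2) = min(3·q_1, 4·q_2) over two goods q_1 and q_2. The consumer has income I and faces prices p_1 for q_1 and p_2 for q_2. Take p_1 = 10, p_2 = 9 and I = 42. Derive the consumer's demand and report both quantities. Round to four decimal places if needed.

q_1* = 2.5075, q_2* = 1.8806

Demand: q_1*(p_1,p_2,I) = 4·I/(4·p_1 + 3·p_2), q_2* = 3·I/(4·p_1 + 3·p_2).
Here 4·10 + 3·9 = 67, giving q_1* = 2.5075 and q_2* = 1.8806.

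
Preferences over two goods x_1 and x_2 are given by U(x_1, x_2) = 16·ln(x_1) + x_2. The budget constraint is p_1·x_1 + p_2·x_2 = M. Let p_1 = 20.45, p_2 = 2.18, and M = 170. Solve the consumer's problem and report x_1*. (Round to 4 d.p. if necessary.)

x_1* = 1.7056

Set MRS = p_1/p_2: (16/x_1)/1 = p_1/p_2.
So x_1*(p_1,p_2) = 16·p_2/p_1, independent of income; and x_2* = (M − 16·p_2)/p_2.
At the given prices: x_1* = 16·2.18/20.45 = 1.7056.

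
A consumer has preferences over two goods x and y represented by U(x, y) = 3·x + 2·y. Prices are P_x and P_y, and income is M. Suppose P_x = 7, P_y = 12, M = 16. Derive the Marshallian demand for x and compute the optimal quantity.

x* = 2.2857

Linear utility — the consumer picks whichever good has higher MU/price: 3/7 = 0.4286 vs 2/12 = 0.1667.
x gives more utility per dollar, so spend all income on x: x* = M/P_x, y* = 0.
Numerically: x* = 2.2857, y* = 0.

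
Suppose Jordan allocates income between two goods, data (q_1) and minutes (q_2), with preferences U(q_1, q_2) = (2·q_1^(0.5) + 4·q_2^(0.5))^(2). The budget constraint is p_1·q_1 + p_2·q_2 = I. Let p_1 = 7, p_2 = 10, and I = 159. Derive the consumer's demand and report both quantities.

From the CES first-order condition, (1/2)·(q_2/q_1)^(0.5) = p_1/p_2.
Solve for the ratio: q_2/q_1 = [2·p_1/p_2]^(2).
Substitute q_2 = (q_2/q_1)·q_1 into the budget: q_1* = I/(p_1 + p_2·(q_2/q_1)).
Numerically q_2/q_1 = 1.96, so q_1* = 159/(7 + 10·1.96) = 5.9774 and q_2* = 1.96·5.9774 = 11.7158.

q_1* = 5.9774, q_2* = 11.7158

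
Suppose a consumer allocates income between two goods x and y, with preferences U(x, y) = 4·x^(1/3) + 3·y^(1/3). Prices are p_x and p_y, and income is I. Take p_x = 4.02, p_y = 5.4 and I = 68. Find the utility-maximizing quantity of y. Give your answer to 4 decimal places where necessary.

y* = 4.5226

MRS = MU_x/MU_y = (4/3)·(y/x)^(2/3). Set equal to p_x/p_y.
Solve for the ratio: y/x = [(3/4)·p_x/p_y]^(1.5).
Substitute y = (y/x)·x into the budget: x* = I/(p_x + p_y·(y/x)).
Numerically y/x = 0.417196, so x* = 68/(4.02 + 5.4·0.417196) = 10.8404 and y* = 0.417196·10.8404 = 4.5226.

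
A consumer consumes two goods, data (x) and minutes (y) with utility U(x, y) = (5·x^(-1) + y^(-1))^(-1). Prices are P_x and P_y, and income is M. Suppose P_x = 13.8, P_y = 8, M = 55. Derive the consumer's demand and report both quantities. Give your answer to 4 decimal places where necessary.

MRS = MU_x/MU_y = 5·(y/x)^(2). Set equal to P_x/P_y.
Hence y/x = ((1/5)·P_x/P_y)^(1/(2)), i.e. raised to the 0.5 power.
With the ratio pinned down, the budget gives x* = M/(P_x + P_y·(y/x)) and y* = (y/x)·x*.
Numerically y/x = 0.587367, so x* = 55/(13.8 + 8·0.587367) = 2.9731 and y* = 0.587367·2.9731 = 1.7463.

x* = 2.9731, y* = 1.7463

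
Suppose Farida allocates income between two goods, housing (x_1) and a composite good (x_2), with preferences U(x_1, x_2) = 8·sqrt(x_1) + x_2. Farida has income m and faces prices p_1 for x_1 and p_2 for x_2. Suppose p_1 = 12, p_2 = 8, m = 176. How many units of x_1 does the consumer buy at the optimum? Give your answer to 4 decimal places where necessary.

MU_x_1 = 4/√x_1, MU_x_2 = 1. Tangency: 4/√x_1 = p_1/p_2.
Solve: √x_1 = 4·p_2/p_1, so x_1*(p_1,p_2) = (4·p_2/p_1)², and x_2* = (m − p_1·x_1*)/p_2.
Plugging in: x_1* = (4·8/12)² = 7.1111.

x_1* = 7.1111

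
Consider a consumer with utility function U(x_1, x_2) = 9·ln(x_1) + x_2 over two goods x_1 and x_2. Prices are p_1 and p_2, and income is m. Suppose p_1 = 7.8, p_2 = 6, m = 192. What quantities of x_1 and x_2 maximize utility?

MU_x_1 = 9/x_1, MU_x_2 = 1. Tangency: 9/x_1 = p_1/p_2.
So x_1*(p_1,p_2) = 9·p_2/p_1, independent of income; and x_2* = (m − 9·p_2)/p_2.
At the given prices: x_1* = 9·6/7.8 = 6.9231, and x_2* = 23.

x_1* = 6.9231, x_2* = 23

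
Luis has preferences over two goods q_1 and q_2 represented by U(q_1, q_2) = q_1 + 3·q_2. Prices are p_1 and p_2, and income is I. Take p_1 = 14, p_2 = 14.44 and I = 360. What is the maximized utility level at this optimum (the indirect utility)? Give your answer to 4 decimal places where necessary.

V = 74.7922

Perfect substitutes: compare marginal utility per dollar. 1/p_1 vs 3/p_2 → 0.0714 vs 0.2078.
q_2 gives more utility per dollar, so spend all income on q_2: q_2* = I/p_2, q_1* = 0.
Numerically: q_1* = 0, q_2* = 24.9307.
Utility at the optimum: U(0, 24.9307) = 74.7922.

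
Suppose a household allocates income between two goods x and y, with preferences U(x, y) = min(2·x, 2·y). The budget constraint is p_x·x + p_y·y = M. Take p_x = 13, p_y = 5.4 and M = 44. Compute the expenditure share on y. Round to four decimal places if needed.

Leontief preferences: the optimum is at the kink where x/2 = y/2, i.e. y = x.
Budget: p_x·x + p_y·x = M, so (2·p_x + 2·p_y)·x = 2·M.
Demand: x*(p_x,p_y,M) = 2·M/(2·p_x + 2·p_y), y* = 2·M/(2·p_x + 2·p_y).
Here 2·13 + 2·5.4 = 36.8, giving x* = 2.3913 and y* = 2.3913.
Expenditure on y: 5.4·2.3913 = 12.913; share = 0.2935.

share on y = 0.2935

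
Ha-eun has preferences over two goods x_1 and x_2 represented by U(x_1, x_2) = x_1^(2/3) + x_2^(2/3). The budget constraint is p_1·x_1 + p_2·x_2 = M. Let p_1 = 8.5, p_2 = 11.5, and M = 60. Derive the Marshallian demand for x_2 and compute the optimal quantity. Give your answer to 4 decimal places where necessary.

x_2* = 1.8433

MU_x_1 ∝ x_1^(-1/3), MU_x_2 ∝ x_2^(-1/3), so MRS = (x_2/x_1)^(1/3) = p_1/p_2.
Hence x_2/x_1 = (p_1/p_2)^(1/(1/3)), i.e. raised to the 3 power.
With the ratio pinned down, the budget gives x_1* = M/(p_1 + p_2·(x_2/x_1)) and x_2* = (x_2/x_1)·x_1*.
Numerically x_2/x_1 = 0.403797, so x_1* = 60/(8.5 + 11.5·0.403797) = 4.5649 and x_2* = 0.403797·4.5649 = 1.8433.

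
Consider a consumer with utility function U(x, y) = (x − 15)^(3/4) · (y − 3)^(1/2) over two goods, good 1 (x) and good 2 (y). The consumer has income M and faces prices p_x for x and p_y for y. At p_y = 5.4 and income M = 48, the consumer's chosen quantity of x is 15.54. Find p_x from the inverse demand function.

Let x' = x−15, y' = y−3. MRS = (3/2)·y'/x' = p_x/p_y.
After buying the subsistence bundle (15, 3), a share 0.6 of the remaining income goes to x: x* = 15 + 0.6·(M − 15p_x − 3p_y)/p_x.
Set x* = 15.54 in the demand function and solve for p_x: p_x = 2.

p_x = 2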